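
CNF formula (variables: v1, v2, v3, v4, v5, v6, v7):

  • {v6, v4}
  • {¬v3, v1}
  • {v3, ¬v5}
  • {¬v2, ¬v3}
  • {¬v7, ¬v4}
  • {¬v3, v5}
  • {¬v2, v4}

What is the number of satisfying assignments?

Split on v3, then v4.
  v3=1, v4=1: remaining (v1,v2,v5,v6,v7) ∈ {(1,0,1,0,0); (1,0,1,1,0)} — 2.
  v3=1, v4=0: remaining (v1,v2,v5,v6,v7) ∈ {(1,0,1,1,0); (1,0,1,1,1)} — 2.
  v3=0, v4=1: forces v5=0; v7=0; v1, v2, v6 free → 2^3 = 8.
  v3=0, v4=0: remaining (v1,v2,v5,v6,v7) ∈ {(0,0,0,1,0); (0,0,0,1,1); (1,0,0,1,0); (1,0,0,1,1)} — 4.
Total: 2 + 2 + 8 + 4 = 16.

16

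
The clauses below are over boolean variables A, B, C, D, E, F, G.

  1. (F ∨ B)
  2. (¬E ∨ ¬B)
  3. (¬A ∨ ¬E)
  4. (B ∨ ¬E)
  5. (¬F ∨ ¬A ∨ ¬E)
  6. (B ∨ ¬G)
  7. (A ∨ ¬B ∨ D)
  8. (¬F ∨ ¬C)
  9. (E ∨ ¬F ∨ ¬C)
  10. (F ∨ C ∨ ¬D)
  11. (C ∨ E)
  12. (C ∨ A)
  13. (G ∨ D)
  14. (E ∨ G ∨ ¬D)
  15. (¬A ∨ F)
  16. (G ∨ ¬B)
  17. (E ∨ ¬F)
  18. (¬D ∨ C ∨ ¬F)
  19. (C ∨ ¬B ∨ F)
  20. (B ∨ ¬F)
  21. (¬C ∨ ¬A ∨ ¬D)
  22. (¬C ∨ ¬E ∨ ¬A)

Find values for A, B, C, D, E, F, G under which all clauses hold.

Branch on A: take A = False.
  then C is forced to True.
  then F is forced to False.
  then B is forced to True.
  then E is forced to False.
  then D is forced to True.
  then G is forced to True.

A=F, B=T, C=T, D=T, E=F, F=F, G=T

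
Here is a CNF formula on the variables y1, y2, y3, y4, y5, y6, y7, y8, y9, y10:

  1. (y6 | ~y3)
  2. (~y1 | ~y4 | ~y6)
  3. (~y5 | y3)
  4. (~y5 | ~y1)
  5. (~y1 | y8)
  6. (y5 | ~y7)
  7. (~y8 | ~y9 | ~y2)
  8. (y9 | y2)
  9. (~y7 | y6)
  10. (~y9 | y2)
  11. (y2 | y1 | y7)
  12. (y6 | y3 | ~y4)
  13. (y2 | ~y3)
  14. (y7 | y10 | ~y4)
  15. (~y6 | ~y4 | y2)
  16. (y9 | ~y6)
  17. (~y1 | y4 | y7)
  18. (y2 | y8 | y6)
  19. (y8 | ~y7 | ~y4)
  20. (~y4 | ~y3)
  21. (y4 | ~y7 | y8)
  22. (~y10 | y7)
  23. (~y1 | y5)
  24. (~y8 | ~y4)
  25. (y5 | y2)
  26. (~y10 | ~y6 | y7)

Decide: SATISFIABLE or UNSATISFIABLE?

SATISFIABLE

Try y1 = False.
Set y2 = True and propagate.
The remaining clauses are satisfied by y3 = True, y4 = False, y5 = False, y6 = True, y7 = False, y8 = False, y9 = True, y10 = False.
So y1=False, y2=True, y3=True, y4=False, y5=False, y6=True, y7=False, y8=False, y9=True, y10=False is a satisfying assignment.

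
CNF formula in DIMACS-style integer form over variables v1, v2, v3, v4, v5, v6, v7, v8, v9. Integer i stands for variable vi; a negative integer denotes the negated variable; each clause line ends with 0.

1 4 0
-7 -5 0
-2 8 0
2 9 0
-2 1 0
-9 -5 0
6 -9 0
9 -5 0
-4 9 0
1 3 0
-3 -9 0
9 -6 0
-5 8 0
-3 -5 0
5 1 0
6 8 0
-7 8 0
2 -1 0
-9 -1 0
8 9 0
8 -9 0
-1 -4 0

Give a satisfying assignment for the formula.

v1=1, v2=1, v3=0, v4=0, v5=0, v6=0, v7=0, v8=1, v9=0

Pure literal: v7 appears only negated; assign v7 = False.
v8 occurs only positively in the remaining clauses — set v8 = True.
Branch on v1: take v1 = True.
  then v2 is forced to True.
  then v9 is forced to False.
  then v5 is forced to False.
  then v4 is forced to False.
  then v6 is forced to False.
v3 is now unconstrained; take v3 = False.
Check each clause:
  1. (v4 || v1) — v1 is true.
  2. (!v5 || !v7) — !v7 is true.
  3. (v8 || !v2) — v8 is true.
  4. (v9 || v2) — v2 is true.
  5. (!v2 || v1) — v1 is true.
  6. (!v5 || !v9) — !v5 is true.
  7. (!v9 || v6) — !v9 is true.
  8. (v9 || !v5) — !v5 is true.
  9. (v9 || !v4) — !v4 is true.
  10. (v1 || v3) — v1 is true.
  11. (!v3 || !v9) — !v3 is true.
  12. (v9 || !v6) — !v6 is true.
  13. (v8 || !v5) — v8 is true.
  14. (!v5 || !v3) — !v5 is true.
  15. (v1 || v5) — v1 is true.
  16. (v6 || v8) — v8 is true.
  17. (v8 || !v7) — v8 is true.
  18. (v2 || !v1) — v2 is true.
  19. (!v9 || !v1) — !v9 is true.
  20. (v9 || v8) — v8 is true.
  21. (!v9 || v8) — v8 is true.
  22. (!v4 || !v1) — !v4 is true.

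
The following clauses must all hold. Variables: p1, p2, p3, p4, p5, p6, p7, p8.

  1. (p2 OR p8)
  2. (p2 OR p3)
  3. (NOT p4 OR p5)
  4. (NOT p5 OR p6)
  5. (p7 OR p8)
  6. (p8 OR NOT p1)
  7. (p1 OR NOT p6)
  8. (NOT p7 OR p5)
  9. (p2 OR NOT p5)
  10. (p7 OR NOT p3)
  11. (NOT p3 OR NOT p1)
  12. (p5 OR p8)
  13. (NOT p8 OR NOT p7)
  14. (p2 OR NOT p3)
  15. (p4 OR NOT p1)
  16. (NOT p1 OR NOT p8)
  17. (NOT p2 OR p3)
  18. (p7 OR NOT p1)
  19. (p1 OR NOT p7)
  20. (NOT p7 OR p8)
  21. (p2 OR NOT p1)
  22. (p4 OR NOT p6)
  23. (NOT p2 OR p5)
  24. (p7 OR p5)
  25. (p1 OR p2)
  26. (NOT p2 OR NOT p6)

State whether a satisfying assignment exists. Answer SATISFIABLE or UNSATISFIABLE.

UNSATISFIABLE

p1 = True:
  propagation gives p8=True; an empty clause results — contradiction.
p1 = False:
  propagation gives p6=False, p5=False, p4=False, p7=False; an empty clause results — contradiction.
Every branch closes, so no satisfying assignment exists.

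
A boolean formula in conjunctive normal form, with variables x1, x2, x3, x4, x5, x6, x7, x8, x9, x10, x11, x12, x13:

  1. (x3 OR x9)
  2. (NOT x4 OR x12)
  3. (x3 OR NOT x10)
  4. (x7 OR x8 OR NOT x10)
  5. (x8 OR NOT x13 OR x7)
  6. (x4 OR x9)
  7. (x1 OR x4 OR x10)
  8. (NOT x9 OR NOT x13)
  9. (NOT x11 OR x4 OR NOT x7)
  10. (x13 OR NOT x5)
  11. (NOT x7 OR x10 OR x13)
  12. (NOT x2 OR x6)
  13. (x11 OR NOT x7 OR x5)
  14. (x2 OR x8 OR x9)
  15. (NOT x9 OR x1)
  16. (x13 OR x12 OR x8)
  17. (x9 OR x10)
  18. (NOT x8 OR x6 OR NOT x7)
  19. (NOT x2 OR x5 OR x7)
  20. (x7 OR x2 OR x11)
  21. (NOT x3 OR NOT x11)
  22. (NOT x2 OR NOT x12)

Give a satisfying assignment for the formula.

x1 = T  x2 = F  x3 = F  x4 = F  x5 = F  x6 = F  x7 = F  x8 = T  x9 = T  x10 = F  x11 = T  x12 = T  x13 = F

Check each clause:
  1. (x3 OR x9) — x9 is true.
  2. (x12 OR NOT x4) — x12 is true.
  3. (NOT x10 OR x3) — NOT x10 is true.
  4. (x8 OR NOT x10 OR x7) — x8 is true.
  5. (x7 OR x8 OR NOT x13) — x8 is true.
  6. (x4 OR x9) — x9 is true.
  7. (x4 OR x1 OR x10) — x1 is true.
  8. (NOT x9 OR NOT x13) — NOT x13 is true.
  9. (NOT x11 OR NOT x7 OR x4) — NOT x7 is true.
  10. (x13 OR NOT x5) — NOT x5 is true.
  11. (NOT x7 OR x10 OR x13) — NOT x7 is true.
  12. (x6 OR NOT x2) — NOT x2 is true.
  13. (x5 OR NOT x7 OR x11) — NOT x7 is true.
  14. (x9 OR x8 OR x2) — x8 is true.
  15. (NOT x9 OR x1) — x1 is true.
  16. (x12 OR x8 OR x13) — x8 is true.
  17. (x9 OR x10) — x9 is true.
  18. (NOT x8 OR x6 OR NOT x7) — NOT x7 is true.
  19. (x5 OR x7 OR NOT x2) — NOT x2 is true.
  20. (x11 OR x7 OR x2) — x11 is true.
  21. (NOT x11 OR NOT x3) — NOT x3 is true.
  22. (NOT x2 OR NOT x12) — NOT x2 is true.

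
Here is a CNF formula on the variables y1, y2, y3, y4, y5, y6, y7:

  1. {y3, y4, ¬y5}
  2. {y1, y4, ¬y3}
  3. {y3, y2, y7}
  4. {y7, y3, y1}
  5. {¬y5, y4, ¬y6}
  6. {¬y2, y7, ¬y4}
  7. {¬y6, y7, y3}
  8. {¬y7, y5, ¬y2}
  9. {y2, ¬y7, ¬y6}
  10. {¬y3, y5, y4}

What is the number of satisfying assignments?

31

Split on y3, then y7.
  y3=1, y7=1: 10 of the 32 assignments to (y1,y2,y4,y5,y6) work.
  y3=1, y7=0: 10 of the 32 assignments to (y1,y2,y4,y5,y6) work.
  y3=0, y7=1: y1 free; 5 ways for (y2,y4,y5,y6) × 2^1 = 10.
  y3=0, y7=0: remaining (y1,y2,y4,y5,y6) ∈ {(1,1,0,0,0)} — 1.
Total: 10 + 10 + 10 + 1 = 31.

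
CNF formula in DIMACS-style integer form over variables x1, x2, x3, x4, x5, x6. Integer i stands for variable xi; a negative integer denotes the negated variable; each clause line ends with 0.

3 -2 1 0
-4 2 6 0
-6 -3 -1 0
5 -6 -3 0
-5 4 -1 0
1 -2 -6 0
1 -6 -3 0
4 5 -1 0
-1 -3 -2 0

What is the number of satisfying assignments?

18

Split on x1, then x3.
  x1=T, x3=T: a clause becomes empty — 0.
  x1=T, x3=F: x5 free; 3 ways for (x2,x4,x6) × 2^1 = 6.
  x1=F, x3=T: x5 free; 3 ways for (x2,x4,x6) × 2^1 = 6.
  x1=F, x3=F: x5 free; 3 ways for (x2,x4,x6) × 2^1 = 6.
Total: 0 + 6 + 6 + 6 = 18.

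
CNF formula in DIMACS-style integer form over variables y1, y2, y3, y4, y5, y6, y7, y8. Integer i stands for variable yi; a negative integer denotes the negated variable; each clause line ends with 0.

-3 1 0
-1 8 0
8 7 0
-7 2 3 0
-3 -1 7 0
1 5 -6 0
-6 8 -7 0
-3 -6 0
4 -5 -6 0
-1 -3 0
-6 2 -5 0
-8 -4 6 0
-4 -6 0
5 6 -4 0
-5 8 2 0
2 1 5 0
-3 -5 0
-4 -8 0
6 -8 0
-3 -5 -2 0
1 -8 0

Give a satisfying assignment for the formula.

Branch on y1: take y1 = False.
  then y3 is forced to False.
  then y8 is forced to False.
  then y7 is forced to True.
  then y2 is forced to True.
  then y6 is forced to False.
Branch on y4: take y4 = False.
y5 is now unconstrained; take y5 = True.
Every clause has at least one true literal under this assignment.

y1=F, y2=T, y3=F, y4=F, y5=T, y6=F, y7=T, y8=F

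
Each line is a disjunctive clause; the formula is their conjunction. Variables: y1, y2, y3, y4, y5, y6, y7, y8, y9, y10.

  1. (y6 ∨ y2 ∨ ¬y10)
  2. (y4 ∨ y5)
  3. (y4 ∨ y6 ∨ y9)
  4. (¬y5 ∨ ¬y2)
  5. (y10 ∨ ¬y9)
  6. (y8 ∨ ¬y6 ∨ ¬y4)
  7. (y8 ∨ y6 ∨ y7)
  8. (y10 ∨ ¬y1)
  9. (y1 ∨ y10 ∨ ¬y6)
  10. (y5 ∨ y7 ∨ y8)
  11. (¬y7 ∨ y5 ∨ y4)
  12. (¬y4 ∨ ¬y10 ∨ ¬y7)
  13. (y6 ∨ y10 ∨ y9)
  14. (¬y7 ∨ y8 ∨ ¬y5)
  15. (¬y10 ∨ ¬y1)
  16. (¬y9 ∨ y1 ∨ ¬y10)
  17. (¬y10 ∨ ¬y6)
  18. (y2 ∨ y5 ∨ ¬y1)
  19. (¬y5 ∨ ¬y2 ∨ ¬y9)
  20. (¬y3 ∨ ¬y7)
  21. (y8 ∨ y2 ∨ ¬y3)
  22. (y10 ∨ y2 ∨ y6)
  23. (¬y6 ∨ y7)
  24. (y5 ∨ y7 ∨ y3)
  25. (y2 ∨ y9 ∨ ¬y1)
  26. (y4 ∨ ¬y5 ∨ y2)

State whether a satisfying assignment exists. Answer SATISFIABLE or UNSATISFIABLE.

Pure literal: y8 appears only positively; assign y8 = True.
Branch on y1: take y1 = False.
Try y2 = True.
  then y5 is forced to False.
  then y4 is forced to True.
Branch on y3: take y3 = True.
  then y7 is forced to False.
  then y6 is forced to False.
For the remaining variables, y9 = False, y10 = True works.
So y1=F, y2=T, y3=T, y4=T, y5=F, y6=F, y7=F, y8=T, y9=F, y10=T is a satisfying assignment.

SATISFIABLE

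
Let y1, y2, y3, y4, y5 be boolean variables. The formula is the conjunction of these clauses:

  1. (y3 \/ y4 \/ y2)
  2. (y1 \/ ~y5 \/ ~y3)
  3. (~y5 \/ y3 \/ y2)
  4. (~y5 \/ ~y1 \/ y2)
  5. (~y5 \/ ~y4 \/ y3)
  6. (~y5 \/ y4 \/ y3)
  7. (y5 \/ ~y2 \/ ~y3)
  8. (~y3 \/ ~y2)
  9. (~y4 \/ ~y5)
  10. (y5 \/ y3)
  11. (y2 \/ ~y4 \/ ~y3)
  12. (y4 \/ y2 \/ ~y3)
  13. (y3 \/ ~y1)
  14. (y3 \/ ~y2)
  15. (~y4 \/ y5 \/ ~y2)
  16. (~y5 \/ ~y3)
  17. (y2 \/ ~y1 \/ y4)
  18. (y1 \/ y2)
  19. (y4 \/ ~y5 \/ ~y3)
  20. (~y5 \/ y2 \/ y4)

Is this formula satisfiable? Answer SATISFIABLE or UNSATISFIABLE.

y3 = True:
  propagation gives y2=False, y4=False; an empty clause results — contradiction.
y3 = False:
  propagation gives y5=True, y2=True; an empty clause results — contradiction.
Every branch closes, so no satisfying assignment exists.

UNSATISFIABLE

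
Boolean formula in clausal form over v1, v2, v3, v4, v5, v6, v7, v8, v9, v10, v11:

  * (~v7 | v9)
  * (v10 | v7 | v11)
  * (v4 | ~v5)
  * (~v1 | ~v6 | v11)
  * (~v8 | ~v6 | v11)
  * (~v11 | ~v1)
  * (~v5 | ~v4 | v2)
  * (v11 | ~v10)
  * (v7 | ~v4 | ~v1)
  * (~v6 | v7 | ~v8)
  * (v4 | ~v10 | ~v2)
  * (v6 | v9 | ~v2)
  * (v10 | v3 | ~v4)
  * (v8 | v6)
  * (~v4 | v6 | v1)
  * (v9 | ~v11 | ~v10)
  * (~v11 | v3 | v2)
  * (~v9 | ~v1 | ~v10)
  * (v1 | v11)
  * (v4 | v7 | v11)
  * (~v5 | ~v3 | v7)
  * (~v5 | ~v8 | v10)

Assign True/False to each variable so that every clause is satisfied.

v1=F, v2=T, v3=T, v4=F, v5=F, v6=T, v7=T, v8=F, v9=T, v10=F, v11=T

Check each clause:
  1. (~v7 | v9) — v9 is true.
  2. (v11 | v7 | v10) — v11 is true.
  3. (v4 | ~v5) — ~v5 is true.
  4. (~v1 | ~v6 | v11) — v11 is true.
  5. (v11 | ~v6 | ~v8) — ~v8 is true.
  6. (~v1 | ~v11) — ~v1 is true.
  7. (~v5 | v2 | ~v4) — v2 is true.
  8. (~v10 | v11) — v11 is true.
  9. (~v1 | v7 | ~v4) — ~v4 is true.
  10. (~v6 | ~v8 | v7) — ~v8 is true.
  11. (v4 | ~v10 | ~v2) — ~v10 is true.
  12. (v6 | v9 | ~v2) — v9 is true.
  13. (~v4 | v10 | v3) — v3 is true.
  14. (v6 | v8) — v6 is true.
  15. (v1 | ~v4 | v6) — ~v4 is true.
  16. (~v11 | ~v10 | v9) — v9 is true.
  17. (~v11 | v2 | v3) — v2 is true.
  18. (~v10 | ~v1 | ~v9) — ~v1 is true.
  19. (v11 | v1) — v11 is true.
  20. (v4 | v11 | v7) — v11 is true.
  21. (~v5 | v7 | ~v3) — ~v5 is true.
  22. (v10 | ~v5 | ~v8) — ~v8 is true.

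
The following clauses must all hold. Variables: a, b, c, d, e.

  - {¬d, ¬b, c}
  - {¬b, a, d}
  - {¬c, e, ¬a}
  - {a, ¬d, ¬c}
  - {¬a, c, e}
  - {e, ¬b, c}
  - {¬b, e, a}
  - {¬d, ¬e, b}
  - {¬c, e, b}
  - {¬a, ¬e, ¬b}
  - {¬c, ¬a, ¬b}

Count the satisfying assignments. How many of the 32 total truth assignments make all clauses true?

6

Satisfying assignments:
  a=F b=F c=F d=F e=F
  a=F b=F c=F d=F e=T
  a=F b=F c=F d=T e=F
  a=F b=F c=T d=F e=T
  a=T b=F c=F d=F e=T
  a=T b=F c=T d=F e=T
Count: 6.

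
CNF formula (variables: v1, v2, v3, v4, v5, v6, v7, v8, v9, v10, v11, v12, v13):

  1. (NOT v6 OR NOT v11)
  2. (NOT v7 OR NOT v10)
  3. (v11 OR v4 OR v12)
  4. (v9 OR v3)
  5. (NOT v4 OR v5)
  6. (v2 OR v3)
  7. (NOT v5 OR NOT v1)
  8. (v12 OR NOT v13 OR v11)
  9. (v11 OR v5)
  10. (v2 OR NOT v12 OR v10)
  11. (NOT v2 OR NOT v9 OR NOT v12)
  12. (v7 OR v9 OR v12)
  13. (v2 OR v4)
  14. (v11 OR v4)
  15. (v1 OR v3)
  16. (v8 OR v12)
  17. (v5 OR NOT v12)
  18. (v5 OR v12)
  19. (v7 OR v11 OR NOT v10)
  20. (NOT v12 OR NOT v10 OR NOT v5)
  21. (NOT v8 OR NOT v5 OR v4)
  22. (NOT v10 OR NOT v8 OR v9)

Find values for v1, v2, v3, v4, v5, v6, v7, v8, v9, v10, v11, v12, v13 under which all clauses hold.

v1 = 0, v2 = 0, v3 = 1, v4 = 1, v5 = 1, v6 = 0, v7 = 1, v8 = 1, v9 = 1, v10 = 0, v11 = 0, v12 = 0, v13 = 0

v3 occurs only positively in the remaining clauses — set v3 = True.
Pure literal: v6 appears only negated; assign v6 = False.
Branch on v1: take v1 = False.
The remaining clauses are satisfied by v2 = False, v4 = True, v5 = True, v7 = True, v8 = True, v9 = True, v10 = False, v11 = False, v12 = False, v13 = False.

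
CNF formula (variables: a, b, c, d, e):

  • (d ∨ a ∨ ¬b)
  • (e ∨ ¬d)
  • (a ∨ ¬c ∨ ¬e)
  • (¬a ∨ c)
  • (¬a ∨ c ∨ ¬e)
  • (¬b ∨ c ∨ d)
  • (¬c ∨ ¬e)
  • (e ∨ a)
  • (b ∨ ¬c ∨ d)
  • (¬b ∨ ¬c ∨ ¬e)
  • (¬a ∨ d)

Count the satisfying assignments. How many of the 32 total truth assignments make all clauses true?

3

The models are:
  a=F b=F c=F d=F e=T
  a=F b=F c=F d=T e=T
  a=F b=T c=F d=T e=T
That's 3 in total.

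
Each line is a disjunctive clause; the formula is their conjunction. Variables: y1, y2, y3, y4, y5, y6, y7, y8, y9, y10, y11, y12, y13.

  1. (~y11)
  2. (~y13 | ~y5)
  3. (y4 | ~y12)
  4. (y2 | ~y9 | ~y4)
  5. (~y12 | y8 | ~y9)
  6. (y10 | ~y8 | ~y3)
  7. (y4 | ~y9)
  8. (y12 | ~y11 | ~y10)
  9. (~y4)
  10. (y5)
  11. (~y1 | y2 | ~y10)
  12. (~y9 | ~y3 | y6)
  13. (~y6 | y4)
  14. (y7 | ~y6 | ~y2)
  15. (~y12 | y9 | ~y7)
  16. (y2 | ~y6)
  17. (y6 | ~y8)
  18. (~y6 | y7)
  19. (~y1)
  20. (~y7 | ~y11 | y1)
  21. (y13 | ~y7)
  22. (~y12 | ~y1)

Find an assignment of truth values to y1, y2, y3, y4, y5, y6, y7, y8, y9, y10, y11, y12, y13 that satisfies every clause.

(~y11) is a unit clause, so y11 = False.
(~y4) is a unit clause, so y4 = False.
Unit propagation: (~y12) forces y12 = False.
(~y9) is a unit clause, so y9 = False.
The clause (y5) is unit: y5 must be True.
The clause (~y13) is unit: y13 must be False.
Unit propagation: (~y6) forces y6 = False.
Unit propagation: (~y8) forces y8 = False.
Unit propagation: (~y1) forces y1 = False.
Unit propagation: (~y7) forces y7 = False.
y2, y3, y10 are now unconstrained; take y2 = True, y3 = True, y10 = True.
Every clause has at least one true literal under this assignment.

y1 = 0  y2 = 1  y3 = 1  y4 = 0  y5 = 1  y6 = 0  y7 = 0  y8 = 0  y9 = 0  y10 = 1  y11 = 0  y12 = 0  y13 = 0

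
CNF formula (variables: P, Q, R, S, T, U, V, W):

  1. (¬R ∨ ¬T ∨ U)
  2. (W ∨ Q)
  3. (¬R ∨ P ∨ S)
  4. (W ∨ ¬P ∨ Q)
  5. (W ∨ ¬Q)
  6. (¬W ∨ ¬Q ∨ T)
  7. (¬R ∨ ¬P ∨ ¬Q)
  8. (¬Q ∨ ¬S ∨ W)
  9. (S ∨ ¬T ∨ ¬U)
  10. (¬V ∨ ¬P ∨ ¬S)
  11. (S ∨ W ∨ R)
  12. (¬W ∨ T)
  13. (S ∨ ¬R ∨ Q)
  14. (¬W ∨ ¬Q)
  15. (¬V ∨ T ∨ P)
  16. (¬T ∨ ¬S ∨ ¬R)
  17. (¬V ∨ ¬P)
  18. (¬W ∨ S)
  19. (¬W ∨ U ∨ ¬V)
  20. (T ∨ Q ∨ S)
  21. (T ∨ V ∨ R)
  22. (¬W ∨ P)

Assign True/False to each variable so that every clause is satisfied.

P=T, Q=F, R=F, S=T, T=T, U=F, V=F, W=T

Check each clause:
  1. (¬T ∨ U ∨ ¬R) — ¬R is true.
  2. (Q ∨ W) — W is true.
  3. (S ∨ P ∨ ¬R) — P is true.
  4. (¬P ∨ W ∨ Q) — W is true.
  5. (W ∨ ¬Q) — W is true.
  6. (T ∨ ¬Q ∨ ¬W) — T is true.
  7. (¬R ∨ ¬P ∨ ¬Q) — ¬R is true.
  8. (¬Q ∨ W ∨ ¬S) — W is true.
  9. (¬T ∨ S ∨ ¬U) — ¬U is true.
  10. (¬V ∨ ¬P ∨ ¬S) — ¬V is true.
  11. (R ∨ W ∨ S) — W is true.
  12. (¬W ∨ T) — T is true.
  13. (¬R ∨ Q ∨ S) — S is true.
  14. (¬Q ∨ ¬W) — ¬Q is true.
  15. (T ∨ P ∨ ¬V) — ¬V is true.
  16. (¬R ∨ ¬T ∨ ¬S) — ¬R is true.
  17. (¬P ∨ ¬V) — ¬V is true.
  18. (¬W ∨ S) — S is true.
  19. (¬W ∨ U ∨ ¬V) — ¬V is true.
  20. (Q ∨ S ∨ T) — S is true.
  21. (T ∨ R ∨ V) — T is true.
  22. (¬W ∨ P) — P is true.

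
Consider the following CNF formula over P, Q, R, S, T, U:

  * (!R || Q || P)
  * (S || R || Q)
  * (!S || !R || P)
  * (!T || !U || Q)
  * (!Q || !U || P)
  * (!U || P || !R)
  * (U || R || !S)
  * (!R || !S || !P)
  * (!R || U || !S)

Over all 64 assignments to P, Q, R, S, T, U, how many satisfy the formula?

Split on R, then P.
  R=1, P=1: 7 of the 16 assignments to (Q,S,T,U) work.
  R=1, P=0: remaining (Q,S,T,U) ∈ {(1,0,0,0); (1,0,1,0)} — 2.
  R=0, P=1: 7 of the 16 assignments to (Q,S,T,U) work.
  R=0, P=0: remaining (Q,S,T,U) ∈ {(0,1,0,1); (1,0,0,0); (1,0,1,0)} — 3.
Total: 7 + 2 + 7 + 3 = 19.

19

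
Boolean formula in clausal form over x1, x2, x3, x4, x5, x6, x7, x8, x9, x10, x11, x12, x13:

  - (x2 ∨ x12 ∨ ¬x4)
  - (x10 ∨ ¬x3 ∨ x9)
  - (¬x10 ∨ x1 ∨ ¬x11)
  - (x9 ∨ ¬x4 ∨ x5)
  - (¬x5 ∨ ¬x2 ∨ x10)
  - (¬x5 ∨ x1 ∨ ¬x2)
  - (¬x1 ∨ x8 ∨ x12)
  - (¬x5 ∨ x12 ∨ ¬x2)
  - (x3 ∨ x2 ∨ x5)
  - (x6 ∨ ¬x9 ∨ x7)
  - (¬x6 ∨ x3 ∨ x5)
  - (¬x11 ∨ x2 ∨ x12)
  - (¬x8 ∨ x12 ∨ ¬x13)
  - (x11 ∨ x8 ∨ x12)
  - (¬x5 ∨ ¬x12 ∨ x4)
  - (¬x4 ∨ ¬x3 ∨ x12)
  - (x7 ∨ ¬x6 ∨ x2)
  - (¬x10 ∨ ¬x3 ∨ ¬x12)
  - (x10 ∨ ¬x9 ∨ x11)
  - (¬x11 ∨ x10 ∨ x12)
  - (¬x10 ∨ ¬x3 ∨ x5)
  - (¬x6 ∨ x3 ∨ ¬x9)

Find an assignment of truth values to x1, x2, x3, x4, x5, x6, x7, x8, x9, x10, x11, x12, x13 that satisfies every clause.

Pure literal: x7 appears only positively; assign x7 = True.
x13 occurs only negated in the remaining clauses — set x13 = False.
Set x1 = True and propagate.
For the remaining variables, x2 = True, x3 = True, x4 = True, x5 = False, x6 = True, x8 = True, x9 = True, x10 = False, x11 = True, x12 = True works.
Every clause has at least one true literal under this assignment.

x1=T, x2=T, x3=T, x4=T, x5=F, x6=T, x7=T, x8=T, x9=T, x10=F, x11=T, x12=T, x13=F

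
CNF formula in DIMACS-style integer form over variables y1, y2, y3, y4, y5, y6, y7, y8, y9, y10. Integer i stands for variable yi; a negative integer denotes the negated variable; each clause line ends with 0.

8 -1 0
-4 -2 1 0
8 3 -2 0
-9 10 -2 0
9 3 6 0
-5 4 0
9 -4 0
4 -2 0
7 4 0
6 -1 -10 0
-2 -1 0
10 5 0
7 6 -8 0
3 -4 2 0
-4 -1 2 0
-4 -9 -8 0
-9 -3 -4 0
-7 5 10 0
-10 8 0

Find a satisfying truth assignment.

y1=False, y2=False, y3=False, y4=False, y5=False, y6=False, y7=True, y8=True, y9=True, y10=True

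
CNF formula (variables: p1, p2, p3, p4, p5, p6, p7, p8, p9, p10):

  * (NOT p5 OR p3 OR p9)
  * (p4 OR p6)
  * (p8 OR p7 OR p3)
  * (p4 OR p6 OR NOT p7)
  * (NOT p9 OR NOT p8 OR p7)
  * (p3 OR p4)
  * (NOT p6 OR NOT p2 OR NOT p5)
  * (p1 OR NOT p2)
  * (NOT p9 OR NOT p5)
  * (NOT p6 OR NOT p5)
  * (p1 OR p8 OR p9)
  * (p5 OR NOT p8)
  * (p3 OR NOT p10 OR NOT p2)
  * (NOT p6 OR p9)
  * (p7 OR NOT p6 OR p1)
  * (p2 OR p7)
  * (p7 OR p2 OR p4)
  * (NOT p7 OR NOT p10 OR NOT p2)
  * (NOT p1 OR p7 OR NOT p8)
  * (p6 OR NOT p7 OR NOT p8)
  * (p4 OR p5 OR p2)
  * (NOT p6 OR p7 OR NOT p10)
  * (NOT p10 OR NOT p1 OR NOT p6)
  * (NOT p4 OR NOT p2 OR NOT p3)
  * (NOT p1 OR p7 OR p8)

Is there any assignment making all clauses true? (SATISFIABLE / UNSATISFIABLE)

SATISFIABLE

Pure literal: p10 appears only negated; assign p10 = False.
Branch on p1: take p1 = True.
Branch on p2: take p2 = True.
The remaining clauses are satisfied by p3 = False, p4 = True, p5 = False, p6 = True, p7 = True, p8 = False, p9 = True.
Every clause has at least one true literal under this assignment.
So p1 = T  p2 = T  p3 = F  p4 = T  p5 = F  p6 = T  p7 = T  p8 = F  p9 = T  p10 = F is a satisfying assignment.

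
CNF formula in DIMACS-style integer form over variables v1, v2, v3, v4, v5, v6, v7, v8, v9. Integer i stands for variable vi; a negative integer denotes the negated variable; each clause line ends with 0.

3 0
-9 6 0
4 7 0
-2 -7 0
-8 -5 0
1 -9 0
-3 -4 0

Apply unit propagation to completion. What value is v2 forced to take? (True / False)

(v3) stands alone — v3 = True.
(!v3 || !v4) with v3 = True leaves only !v4, so v4 = False.
In (v7 || v4), v4 is now false; v7 must hold, so v7 = True.
(!v7 || !v2): since v7 = True, the clause reduces to (!v2). v2 = False.

False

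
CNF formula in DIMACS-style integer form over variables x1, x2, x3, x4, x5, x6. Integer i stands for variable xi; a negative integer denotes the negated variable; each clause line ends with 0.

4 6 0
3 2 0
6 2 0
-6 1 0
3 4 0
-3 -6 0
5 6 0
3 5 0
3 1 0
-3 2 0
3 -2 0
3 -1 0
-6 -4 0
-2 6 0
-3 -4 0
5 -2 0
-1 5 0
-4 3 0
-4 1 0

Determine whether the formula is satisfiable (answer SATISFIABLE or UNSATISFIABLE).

x3 = True:
  propagation gives x6=False, x4=True; an empty clause results — contradiction.
x3 = False:
  propagation gives x2=True; an empty clause results — contradiction.
Every branch closes, so no satisfying assignment exists.

UNSATISFIABLE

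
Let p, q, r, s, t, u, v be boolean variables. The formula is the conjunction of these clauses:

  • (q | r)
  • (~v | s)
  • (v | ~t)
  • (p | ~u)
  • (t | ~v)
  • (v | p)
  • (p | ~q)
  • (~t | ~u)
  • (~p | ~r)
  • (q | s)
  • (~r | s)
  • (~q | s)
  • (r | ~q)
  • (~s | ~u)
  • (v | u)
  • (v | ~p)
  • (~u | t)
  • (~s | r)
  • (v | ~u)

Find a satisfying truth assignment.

p = F, q = F, r = T, s = T, t = T, u = F, v = T

Check each clause:
  1. (r | q) — r is true.
  2. (s | ~v) — s is true.
  3. (v | ~t) — v is true.
  4. (~u | p) — ~u is true.
  5. (t | ~v) — t is true.
  6. (v | p) — v is true.
  7. (p | ~q) — ~q is true.
  8. (~t | ~u) — ~u is true.
  9. (~r | ~p) — ~p is true.
  10. (q | s) — s is true.
  11. (s | ~r) — s is true.
  12. (~q | s) — s is true.
  13. (~q | r) — r is true.
  14. (~u | ~s) — ~u is true.
  15. (u | v) — v is true.
  16. (~p | v) — ~p is true.
  17. (t | ~u) — ~u is true.
  18. (~s | r) — r is true.
  19. (~u | v) — ~u is true.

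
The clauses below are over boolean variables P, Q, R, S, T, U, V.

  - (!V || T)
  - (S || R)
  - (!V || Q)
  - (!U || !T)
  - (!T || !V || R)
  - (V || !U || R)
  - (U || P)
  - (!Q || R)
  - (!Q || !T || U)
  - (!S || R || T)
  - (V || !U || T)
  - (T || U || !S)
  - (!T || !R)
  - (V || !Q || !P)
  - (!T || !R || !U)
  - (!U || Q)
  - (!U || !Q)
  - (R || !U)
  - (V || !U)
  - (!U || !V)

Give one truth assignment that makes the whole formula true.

P = T, Q = F, R = F, S = T, T = T, U = F, V = F

Check each clause:
  1. (T || !V) — !V is true.
  2. (S || R) — S is true.
  3. (!V || Q) — !V is true.
  4. (!U || !T) — !U is true.
  5. (R || !V || !T) — !V is true.
  6. (!U || V || R) — !U is true.
  7. (U || P) — P is true.
  8. (!Q || R) — !Q is true.
  9. (!Q || U || !T) — !Q is true.
  10. (!S || T || R) — T is true.
  11. (T || V || !U) — !U is true.
  12. (U || !S || T) — T is true.
  13. (!T || !R) — !R is true.
  14. (!P || !Q || V) — !Q is true.
  15. (!R || !T || !U) — !U is true.
  16. (!U || Q) — !U is true.
  17. (!U || !Q) — !U is true.
  18. (!U || R) — !U is true.
  19. (V || !U) — !U is true.
  20. (!U || !V) — !V is true.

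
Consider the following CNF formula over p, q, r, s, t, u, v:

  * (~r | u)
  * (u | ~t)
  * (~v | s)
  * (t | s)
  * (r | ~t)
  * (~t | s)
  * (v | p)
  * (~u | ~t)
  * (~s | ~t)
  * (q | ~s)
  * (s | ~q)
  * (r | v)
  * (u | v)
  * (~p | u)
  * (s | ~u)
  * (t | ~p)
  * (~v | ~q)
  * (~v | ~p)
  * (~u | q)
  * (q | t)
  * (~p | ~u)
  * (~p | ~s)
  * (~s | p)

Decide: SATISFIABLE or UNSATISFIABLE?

UNSATISFIABLE

s = True:
  propagation gives t=False, q=True, p=False; an empty clause results — contradiction.
s = False:
  propagation gives v=False, t=True; an empty clause results — contradiction.
Every branch closes, so no satisfying assignment exists.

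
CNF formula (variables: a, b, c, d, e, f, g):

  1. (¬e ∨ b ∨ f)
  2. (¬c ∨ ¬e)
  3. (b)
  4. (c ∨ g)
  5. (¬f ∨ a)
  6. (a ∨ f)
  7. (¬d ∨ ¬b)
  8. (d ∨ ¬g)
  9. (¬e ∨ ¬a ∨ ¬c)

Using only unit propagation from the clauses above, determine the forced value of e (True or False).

(b) is a unit clause: b = True.
From (¬d ∨ ¬b) and b = True: d = False.
(¬g ∨ d): since d = False, the clause reduces to (¬g). g = False.
From (g ∨ c) and g = False: c = True.
(¬e ∨ ¬c) with c = True leaves only ¬e, so e = False.

False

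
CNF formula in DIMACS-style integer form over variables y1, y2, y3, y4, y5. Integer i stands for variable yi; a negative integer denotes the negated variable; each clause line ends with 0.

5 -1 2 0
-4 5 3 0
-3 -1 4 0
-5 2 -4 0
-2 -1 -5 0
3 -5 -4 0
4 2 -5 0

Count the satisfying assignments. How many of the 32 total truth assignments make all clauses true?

11

Split on y5, then y4.
  y5=1, y4=1: remaining (y1,y2,y3) ∈ {(0,1,1)} — 1.
  y5=1, y4=0: remaining (y1,y2,y3) ∈ {(0,1,0); (0,1,1)} — 2.
  y5=0, y4=1: remaining (y1,y2,y3) ∈ {(0,0,1); (0,1,1); (1,1,1)} — 3.
  y5=0, y4=0: 5 of the 8 assignments to (y1,y2,y3) work.
Total: 1 + 2 + 3 + 5 = 11.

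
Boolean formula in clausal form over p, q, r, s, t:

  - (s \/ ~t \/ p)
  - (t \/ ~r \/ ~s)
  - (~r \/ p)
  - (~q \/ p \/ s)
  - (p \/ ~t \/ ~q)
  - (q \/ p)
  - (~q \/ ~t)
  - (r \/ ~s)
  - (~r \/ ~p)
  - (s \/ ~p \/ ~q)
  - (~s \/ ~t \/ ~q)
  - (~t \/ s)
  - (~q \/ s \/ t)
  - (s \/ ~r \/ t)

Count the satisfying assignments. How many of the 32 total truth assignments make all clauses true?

1

The models are:
  p=1 q=0 r=0 s=0 t=0
Count: 1.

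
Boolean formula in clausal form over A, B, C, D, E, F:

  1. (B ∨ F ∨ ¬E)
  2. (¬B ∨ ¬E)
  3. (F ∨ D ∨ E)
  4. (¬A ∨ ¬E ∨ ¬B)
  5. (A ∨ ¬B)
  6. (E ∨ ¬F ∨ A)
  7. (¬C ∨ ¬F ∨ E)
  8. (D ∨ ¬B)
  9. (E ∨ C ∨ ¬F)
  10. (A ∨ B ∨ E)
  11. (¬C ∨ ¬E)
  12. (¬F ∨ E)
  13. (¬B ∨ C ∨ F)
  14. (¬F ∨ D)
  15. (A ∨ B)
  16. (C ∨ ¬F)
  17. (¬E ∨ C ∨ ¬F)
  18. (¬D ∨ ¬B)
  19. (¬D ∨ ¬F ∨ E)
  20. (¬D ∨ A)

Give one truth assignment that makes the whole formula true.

A=T, B=F, C=T, D=T, E=F, F=F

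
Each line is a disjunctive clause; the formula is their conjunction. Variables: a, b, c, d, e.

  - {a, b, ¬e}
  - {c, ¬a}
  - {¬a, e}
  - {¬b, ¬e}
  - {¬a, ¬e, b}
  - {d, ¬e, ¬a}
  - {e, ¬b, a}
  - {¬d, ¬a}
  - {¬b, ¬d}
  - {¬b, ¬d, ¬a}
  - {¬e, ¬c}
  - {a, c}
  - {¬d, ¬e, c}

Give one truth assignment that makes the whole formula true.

Set a = False and propagate.
  then c is forced to True.
  then e is forced to False.
  then b is forced to False.
d is now unconstrained; take d = False.
Every clause has at least one true literal under this assignment.
Check each clause:
  1. {b, a, ¬e} — ¬e is true.
  2. {c, ¬a} — c is true.
  3. {e, ¬a} — ¬a is true.
  4. {¬b, ¬e} — ¬e is true.
  5. {¬e, b, ¬a} — ¬e is true.
  6. {d, ¬a, ¬e} — ¬e is true.
  7. {¬b, e, a} — ¬b is true.
  8. {¬d, ¬a} — ¬d is true.
  9. {¬d, ¬b} — ¬d is true.
  10. {¬b, ¬d, ¬a} — ¬d is true.
  11. {¬e, ¬c} — ¬e is true.
  12. {c, a} — c is true.
  13. {c, ¬d, ¬e} — c is true.

a=False, b=False, c=True, d=False, e=False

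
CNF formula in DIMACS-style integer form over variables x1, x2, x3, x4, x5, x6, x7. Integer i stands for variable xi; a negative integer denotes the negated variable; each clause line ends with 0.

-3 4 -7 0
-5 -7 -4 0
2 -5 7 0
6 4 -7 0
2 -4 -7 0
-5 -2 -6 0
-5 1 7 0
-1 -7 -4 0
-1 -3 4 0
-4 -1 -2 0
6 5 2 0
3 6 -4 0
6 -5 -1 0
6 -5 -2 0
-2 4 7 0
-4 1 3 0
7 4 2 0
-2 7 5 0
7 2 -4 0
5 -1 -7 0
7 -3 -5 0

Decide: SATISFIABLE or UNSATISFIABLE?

SATISFIABLE

Set x1 = False and propagate.
Set x2 = True and propagate.
For the remaining variables, x3 = True, x4 = True, x5 = False, x6 = True, x7 = True works.
Every clause has at least one true literal under this assignment.
So x1=False, x2=True, x3=True, x4=True, x5=False, x6=True, x7=True is a satisfying assignment.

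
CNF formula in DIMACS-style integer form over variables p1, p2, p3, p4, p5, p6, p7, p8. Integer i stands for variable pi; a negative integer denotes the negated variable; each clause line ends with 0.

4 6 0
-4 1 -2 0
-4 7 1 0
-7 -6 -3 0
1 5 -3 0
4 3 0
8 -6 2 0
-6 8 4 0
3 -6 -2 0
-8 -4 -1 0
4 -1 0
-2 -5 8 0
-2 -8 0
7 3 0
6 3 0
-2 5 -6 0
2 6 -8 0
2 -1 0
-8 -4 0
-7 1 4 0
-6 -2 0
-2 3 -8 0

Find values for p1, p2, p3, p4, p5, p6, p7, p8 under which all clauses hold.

Set p1 = False and propagate.
Branch on p2: take p2 = False.
Set p3 = True and propagate.
  then p5 is forced to True.
For the remaining variables, p4 = True, p6 = False, p7 = True, p8 = False works.
Every clause has at least one true literal under this assignment.

p1 = F, p2 = F, p3 = T, p4 = T, p5 = T, p6 = F, p7 = T, p8 = F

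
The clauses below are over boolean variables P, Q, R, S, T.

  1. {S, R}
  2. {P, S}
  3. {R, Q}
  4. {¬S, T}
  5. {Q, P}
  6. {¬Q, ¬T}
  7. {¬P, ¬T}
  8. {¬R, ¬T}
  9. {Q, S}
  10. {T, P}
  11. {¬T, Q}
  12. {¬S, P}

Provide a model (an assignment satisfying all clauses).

P = T, Q = T, R = T, S = F, T = F

Check each clause:
  1. {R, S} — R is true.
  2. {P, S} — P is true.
  3. {R, Q} — Q is true.
  4. {¬S, T} — ¬S is true.
  5. {P, Q} — P is true.
  6. {¬Q, ¬T} — ¬T is true.
  7. {¬T, ¬P} — ¬T is true.
  8. {¬R, ¬T} — ¬T is true.
  9. {Q, S} — Q is true.
  10. {P, T} — P is true.
  11. {¬T, Q} — Q is true.
  12. {P, ¬S} — P is true.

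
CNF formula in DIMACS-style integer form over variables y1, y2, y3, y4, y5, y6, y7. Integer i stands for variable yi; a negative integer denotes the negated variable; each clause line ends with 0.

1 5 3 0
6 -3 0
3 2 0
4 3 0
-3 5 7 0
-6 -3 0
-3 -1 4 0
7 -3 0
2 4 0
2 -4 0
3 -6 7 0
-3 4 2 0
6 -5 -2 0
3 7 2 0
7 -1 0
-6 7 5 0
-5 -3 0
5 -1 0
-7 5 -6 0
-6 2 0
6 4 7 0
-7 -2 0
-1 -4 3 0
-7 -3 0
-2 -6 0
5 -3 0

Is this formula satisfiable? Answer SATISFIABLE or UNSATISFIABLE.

UNSATISFIABLE

y3 = True:
  propagation gives y6=True; an empty clause results — contradiction.
y3 = False:
  propagation gives y2=True, y4=True, y7=False, y6=False; an empty clause results — contradiction.
Every branch closes, so no satisfying assignment exists.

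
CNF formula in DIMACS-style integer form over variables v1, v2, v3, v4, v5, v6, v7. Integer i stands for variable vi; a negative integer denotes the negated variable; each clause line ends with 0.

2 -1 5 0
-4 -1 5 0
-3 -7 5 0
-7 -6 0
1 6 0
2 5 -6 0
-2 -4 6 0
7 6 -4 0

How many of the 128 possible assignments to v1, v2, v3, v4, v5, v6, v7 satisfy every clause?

Case analysis on v6 and v5:
  v6=T, v5=T: forces v7=F; v1, v2, v3, v4 free → 2^4 = 16.
  v6=T, v5=F: v3 free; 3 ways for (v1,v2,v4,v7) × 2^1 = 6.
  v6=F, v5=T: v3 free; 5 ways for (v1,v2,v4,v7) × 2^1 = 10.
  v6=F, v5=F: remaining (v1,v2,v3,v4,v7) ∈ {(T,T,F,F,F); (T,T,F,F,T); (T,T,T,F,F)} — 3.
Total: 16 + 6 + 10 + 3 = 35.

35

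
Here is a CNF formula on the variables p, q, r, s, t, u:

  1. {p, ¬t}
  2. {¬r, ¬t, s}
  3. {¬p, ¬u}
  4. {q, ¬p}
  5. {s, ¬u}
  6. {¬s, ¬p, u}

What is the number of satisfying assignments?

15

Case analysis on p and s:
  p=T, s=T: a clause becomes empty — 0.
  p=T, s=F: remaining (q,r,t,u) ∈ {(T,F,F,F); (T,F,T,F); (T,T,F,F)} — 3.
  p=F, s=T: forces t=F; q, r, u free → 2^3 = 8.
  p=F, s=F: remaining (q,r,t,u) ∈ {(F,F,F,F); (F,T,F,F); (T,F,F,F); (T,T,F,F)} — 4.
Total: 0 + 3 + 8 + 4 = 15.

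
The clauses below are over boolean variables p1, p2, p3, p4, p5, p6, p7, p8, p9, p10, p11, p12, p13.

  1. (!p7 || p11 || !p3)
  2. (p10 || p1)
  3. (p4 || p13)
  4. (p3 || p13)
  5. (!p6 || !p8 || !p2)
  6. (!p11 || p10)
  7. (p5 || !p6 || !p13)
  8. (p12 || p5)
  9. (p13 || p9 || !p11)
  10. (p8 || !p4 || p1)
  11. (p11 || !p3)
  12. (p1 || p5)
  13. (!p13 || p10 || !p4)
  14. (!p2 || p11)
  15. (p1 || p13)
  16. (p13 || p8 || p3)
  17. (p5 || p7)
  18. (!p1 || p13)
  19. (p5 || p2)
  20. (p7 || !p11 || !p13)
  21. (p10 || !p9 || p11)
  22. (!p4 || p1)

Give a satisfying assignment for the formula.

Pure literal: p5 appears only positively; assign p5 = True.
Pure literal: p6 appears only negated; assign p6 = False.
Try p1 = True.
  then p13 is forced to True.
Set p2 = True and propagate.
  then p11 is forced to True.
  then p10 is forced to True.
  then p7 is forced to True.
p3, p4, p8, p9, p12 are now unconstrained; take p3 = True, p4 = True, p8 = True, p9 = True, p12 = True.

p1=1, p2=1, p3=1, p4=1, p5=1, p6=0, p7=1, p8=1, p9=1, p10=1, p11=1, p12=1, p13=1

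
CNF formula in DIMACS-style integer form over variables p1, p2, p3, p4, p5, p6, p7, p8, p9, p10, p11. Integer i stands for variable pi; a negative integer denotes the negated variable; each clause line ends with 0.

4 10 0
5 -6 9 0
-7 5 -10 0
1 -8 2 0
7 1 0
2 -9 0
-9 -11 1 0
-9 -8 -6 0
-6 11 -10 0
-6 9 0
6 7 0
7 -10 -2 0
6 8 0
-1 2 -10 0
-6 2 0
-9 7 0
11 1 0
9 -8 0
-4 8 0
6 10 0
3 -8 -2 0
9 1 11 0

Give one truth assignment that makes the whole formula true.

p1 = True, p2 = True, p3 = True, p4 = True, p5 = True, p6 = False, p7 = True, p8 = True, p9 = True, p10 = True, p11 = False

p3 occurs only positively in the remaining clauses — set p3 = True.
Pure literal: p5 appears only positively; assign p5 = True.
Try p1 = True.
The remaining clauses are satisfied by p2 = True, p4 = True, p6 = False, p7 = True, p8 = True, p9 = True, p10 = True, p11 = False.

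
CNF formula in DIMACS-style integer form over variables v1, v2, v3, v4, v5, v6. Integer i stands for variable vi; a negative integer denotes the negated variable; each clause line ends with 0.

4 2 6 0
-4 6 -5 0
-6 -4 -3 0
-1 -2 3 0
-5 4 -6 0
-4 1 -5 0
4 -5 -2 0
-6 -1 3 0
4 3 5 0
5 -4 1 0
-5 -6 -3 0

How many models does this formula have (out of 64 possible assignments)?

9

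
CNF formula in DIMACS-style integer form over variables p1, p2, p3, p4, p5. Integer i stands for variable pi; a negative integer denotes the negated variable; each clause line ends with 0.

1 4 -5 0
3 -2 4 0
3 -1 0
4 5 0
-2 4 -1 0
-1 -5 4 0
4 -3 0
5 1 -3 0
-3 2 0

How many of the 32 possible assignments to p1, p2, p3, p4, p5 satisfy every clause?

7

Split on p4, then p1.
  p4=T, p1=T: remaining (p2,p3,p5) ∈ {(T,T,F); (T,T,T)} — 2.
  p4=T, p1=F: 5 of the 8 assignments to (p2,p3,p5) work.
  p4=F, p1=T: a clause becomes empty — 0.
  p4=F, p1=F: a clause becomes empty — 0.
Total: 2 + 5 + 0 + 0 = 7.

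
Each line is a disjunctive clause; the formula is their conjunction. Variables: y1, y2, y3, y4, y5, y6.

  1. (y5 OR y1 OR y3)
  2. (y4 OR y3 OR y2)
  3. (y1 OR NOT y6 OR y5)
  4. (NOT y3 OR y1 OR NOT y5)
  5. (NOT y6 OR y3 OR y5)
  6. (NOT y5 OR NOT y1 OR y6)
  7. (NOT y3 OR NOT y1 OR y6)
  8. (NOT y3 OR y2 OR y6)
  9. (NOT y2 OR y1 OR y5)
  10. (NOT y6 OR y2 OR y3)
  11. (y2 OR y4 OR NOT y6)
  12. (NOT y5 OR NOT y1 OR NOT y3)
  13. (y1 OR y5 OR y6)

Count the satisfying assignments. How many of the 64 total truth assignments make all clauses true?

Case analysis on y1 and y3:
  y1=T, y3=T: remaining (y2,y4,y5,y6) ∈ {(F,T,F,T); (T,F,F,T); (T,T,F,T)} — 3.
  y1=T, y3=F: 5 of the 16 assignments to (y2,y4,y5,y6) work.
  y1=F, y3=T: a clause becomes empty — 0.
  y1=F, y3=F: 5 of the 16 assignments to (y2,y4,y5,y6) work.
Total: 3 + 5 + 0 + 5 = 13.

13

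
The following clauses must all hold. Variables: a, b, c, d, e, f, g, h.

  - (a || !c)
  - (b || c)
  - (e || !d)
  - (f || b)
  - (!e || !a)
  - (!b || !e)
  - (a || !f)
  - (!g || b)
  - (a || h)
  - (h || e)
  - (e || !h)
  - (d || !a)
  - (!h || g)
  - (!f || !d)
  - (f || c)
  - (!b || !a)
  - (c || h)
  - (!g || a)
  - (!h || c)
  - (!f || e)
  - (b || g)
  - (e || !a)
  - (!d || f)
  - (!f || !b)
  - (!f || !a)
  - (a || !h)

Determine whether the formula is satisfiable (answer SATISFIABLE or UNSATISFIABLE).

UNSATISFIABLE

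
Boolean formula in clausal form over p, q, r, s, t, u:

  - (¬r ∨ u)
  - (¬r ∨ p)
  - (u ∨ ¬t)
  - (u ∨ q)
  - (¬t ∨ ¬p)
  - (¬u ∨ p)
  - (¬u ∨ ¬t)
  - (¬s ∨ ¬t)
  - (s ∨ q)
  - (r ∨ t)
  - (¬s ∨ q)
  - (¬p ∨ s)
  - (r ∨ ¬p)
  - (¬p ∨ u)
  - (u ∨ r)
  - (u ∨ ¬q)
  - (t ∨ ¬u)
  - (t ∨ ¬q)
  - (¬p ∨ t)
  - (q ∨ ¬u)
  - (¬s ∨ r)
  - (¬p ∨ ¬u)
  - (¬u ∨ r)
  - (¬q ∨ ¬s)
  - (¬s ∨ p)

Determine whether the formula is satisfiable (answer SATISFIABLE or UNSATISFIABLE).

UNSATISFIABLE

u = True:
  propagation gives p=True; an empty clause results — contradiction.
u = False:
  propagation gives r=False; an empty clause results — contradiction.
Every branch closes, so no satisfying assignment exists.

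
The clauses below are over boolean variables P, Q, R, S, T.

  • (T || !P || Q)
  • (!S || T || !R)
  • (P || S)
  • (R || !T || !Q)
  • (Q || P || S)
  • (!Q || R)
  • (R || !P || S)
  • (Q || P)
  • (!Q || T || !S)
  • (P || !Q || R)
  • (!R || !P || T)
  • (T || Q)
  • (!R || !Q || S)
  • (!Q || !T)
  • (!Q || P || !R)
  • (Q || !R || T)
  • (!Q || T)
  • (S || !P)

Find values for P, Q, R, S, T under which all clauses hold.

P = True, Q = False, R = False, S = True, T = True

Check each clause:
  1. (T || Q || !P) — T is true.
  2. (T || !S || !R) — T is true.
  3. (S || P) — P is true.
  4. (!T || R || !Q) — !Q is true.
  5. (S || P || Q) — P is true.
  6. (R || !Q) — !Q is true.
  7. (S || !P || R) — S is true.
  8. (P || Q) — P is true.
  9. (!Q || !S || T) — T is true.
  10. (P || R || !Q) — P is true.
  11. (T || !P || !R) — !R is true.
  12. (T || Q) — T is true.
  13. (!R || S || !Q) — S is true.
  14. (!Q || !T) — !Q is true.
  15. (!Q || !R || P) — P is true.
  16. (Q || T || !R) — T is true.
  17. (T || !Q) — T is true.
  18. (!P || S) — S is true.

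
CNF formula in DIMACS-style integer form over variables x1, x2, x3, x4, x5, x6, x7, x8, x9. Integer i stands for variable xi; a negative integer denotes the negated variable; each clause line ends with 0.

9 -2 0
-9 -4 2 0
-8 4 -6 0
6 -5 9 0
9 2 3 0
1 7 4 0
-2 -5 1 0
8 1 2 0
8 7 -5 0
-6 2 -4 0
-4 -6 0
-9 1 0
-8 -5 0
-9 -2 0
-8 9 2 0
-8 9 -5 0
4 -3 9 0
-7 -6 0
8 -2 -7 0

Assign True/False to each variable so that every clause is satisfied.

x1 occurs only positively in the remaining clauses — set x1 = True.
Pure literal: x5 appears only negated; assign x5 = False.
Branch on x2: take x2 = False.
Set x3 = False and propagate.
  then x9 is forced to True.
  then x4 is forced to False.
Set x6 = True and propagate.
  then x8 is forced to False.
  then x7 is forced to False.

x1=T  x2=F  x3=F  x4=F  x5=F  x6=T  x7=F  x8=F  x9=T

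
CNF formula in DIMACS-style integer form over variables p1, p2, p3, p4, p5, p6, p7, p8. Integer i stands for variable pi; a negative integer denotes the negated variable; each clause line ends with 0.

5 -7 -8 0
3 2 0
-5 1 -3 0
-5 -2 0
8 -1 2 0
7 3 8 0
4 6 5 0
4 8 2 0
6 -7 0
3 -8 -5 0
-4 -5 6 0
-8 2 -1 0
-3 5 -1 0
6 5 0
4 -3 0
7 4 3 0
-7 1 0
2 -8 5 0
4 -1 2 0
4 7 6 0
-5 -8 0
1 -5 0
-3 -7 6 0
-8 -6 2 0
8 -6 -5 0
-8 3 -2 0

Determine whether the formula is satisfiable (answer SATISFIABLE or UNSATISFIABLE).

SATISFIABLE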